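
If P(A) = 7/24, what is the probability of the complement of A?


P(A') = 1 - P(A) = 1 - 7/24 = 17/24

17/24


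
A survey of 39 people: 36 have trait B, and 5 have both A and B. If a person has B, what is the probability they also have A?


P(A|B) = P(A∩B)/P(B) = (5/39)/(36/39) = 5/36

5/36


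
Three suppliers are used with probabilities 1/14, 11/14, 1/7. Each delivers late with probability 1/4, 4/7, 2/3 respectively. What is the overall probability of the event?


P(A) = P(A|B1)P(B1) + P(A|B2)P(B2) + P(A|B3)P(B3)
= 1/4*1/14 + 4/7*11/14 + 2/3*1/7
= 1/56 + 22/49 + 2/21 = 661/1176

661/1176


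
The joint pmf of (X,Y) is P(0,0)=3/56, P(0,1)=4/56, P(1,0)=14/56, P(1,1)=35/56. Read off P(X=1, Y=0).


Read from table: P(X=1, Y=0) = 14/56 = 1/4

1/4


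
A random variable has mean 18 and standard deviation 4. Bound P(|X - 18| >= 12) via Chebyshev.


k = 12/4 = 3
Chebyshev: P(|X-mu| >= k*sigma) <= 1/k^2 = 1/3^2 = 1/9

1/9


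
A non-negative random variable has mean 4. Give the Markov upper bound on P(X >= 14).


Markov: P(X >= a) <= E[X]/a
P(X >= 14) <= 4/14 = 2/7

2/7


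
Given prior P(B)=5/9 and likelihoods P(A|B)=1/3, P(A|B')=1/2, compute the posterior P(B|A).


P(A) = P(A|B)P(B) + P(A|B')P(B') = 1/3*5/9 + 1/2*4/9 = 11/27
P(B|A) = P(A|B)P(B)/P(A) = (5/27)/(11/27) = 5/11

5/11


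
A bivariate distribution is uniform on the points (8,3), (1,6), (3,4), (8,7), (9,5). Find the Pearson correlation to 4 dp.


Cov(X,Y) = -0.4000, Var(X) = 10.1600, Var(Y) = 2.0000
rho = Cov/(sqrt(VarX)*sqrt(VarY)) = -0.0887

-0.0887


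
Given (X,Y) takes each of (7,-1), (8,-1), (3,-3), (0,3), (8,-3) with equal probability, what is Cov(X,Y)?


E[X]=26/5, E[Y]=-1, E[XY]=-48/5
Cov(X,Y) = E[XY] - E[X]E[Y] = -48/5 - 26/5*-1 = -22/5

-22/5


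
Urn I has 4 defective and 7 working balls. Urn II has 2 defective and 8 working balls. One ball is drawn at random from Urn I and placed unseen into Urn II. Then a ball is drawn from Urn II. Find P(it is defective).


P(transfer defective) = 4/11; P(transfer working) = 7/11
If defective transferred: Urn II has 3 defective of 11, so P(defective|defective moved) = 3/11
If working transferred: Urn II has 2 defective of 11, so P(defective|working moved) = 2/11
By total probability: P(defective) = 4/11*3/11 + 7/11*2/11 = 26/121

26/121


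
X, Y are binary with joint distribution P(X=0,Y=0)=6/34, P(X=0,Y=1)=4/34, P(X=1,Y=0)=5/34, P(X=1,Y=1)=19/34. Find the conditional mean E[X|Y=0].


P(Y=0) = 11/34
E[X|Y=0] = (0*6 + 1*5)/11 = 5/11

5/11


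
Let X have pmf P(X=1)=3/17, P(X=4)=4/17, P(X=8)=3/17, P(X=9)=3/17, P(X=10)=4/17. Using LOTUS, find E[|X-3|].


E[|X-3|] = sum(g(x)*P(x))
= 2*3/17 + 1*4/17 + 5*3/17 + 6*3/17 + 7*4/17
= 71/17

71/17


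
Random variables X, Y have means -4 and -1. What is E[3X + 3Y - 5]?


E[3X + 3Y - 5] = 3*E[X] + 3*E[Y] - 5
= (3)*(-4) + (3)*(-1) + (-5)
= -12 - 3 - 5 = -20

-20


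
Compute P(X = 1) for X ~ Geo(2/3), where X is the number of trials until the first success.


P(X=1) = (1-p)^0 * p = (1/3)^0 * 2/3
= 1 * 2/3 = 2/3

2/3


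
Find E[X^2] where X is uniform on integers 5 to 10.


E[X^2] = (1/6) * sum(x^2 for x=5..10)
= 355/6

355/6


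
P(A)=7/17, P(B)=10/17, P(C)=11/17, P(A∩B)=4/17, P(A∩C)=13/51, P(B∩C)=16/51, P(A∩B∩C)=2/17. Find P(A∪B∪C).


P(A∪B∪C) = P(A)+P(B)+P(C) - P(AB)-P(AC)-P(BC) + P(ABC)
= 7/17+10/17+11/17 - 4/17-13/51-16/51 + 2/17
= 49/51

49/51


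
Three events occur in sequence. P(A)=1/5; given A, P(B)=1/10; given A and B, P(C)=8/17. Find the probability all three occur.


P(A∩B∩C) = P(A) * P(B|A) * P(C|A∩B)
= 1/5 * 1/10 * 8/17
= 1/50 * 8/17 = 4/425

4/425


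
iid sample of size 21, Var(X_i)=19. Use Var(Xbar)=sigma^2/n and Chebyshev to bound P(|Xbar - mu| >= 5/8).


Var(Xbar) = Var(X)/n = 19/21
Chebyshev: P(|Xbar-mu| >= 5/8) <= Var(Xbar)/(5/8)^2 = (19/21)/(25/64) = 1216/525
Bound exceeds 1, so trivial bound: 1

1


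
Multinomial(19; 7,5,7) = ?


19! = 121645100408832000
Denominator: 7!=5040 * 5!=120 * 7!=5040
Coefficient = 121645100408832000 / 3048192000 = 39907296

39907296


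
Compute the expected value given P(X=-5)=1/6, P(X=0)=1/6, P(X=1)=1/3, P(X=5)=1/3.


E[X] = sum(x * P(x))
= -5*1/6 + 0*1/6 + 1*1/3 + 5*1/3
= 7/6

7/6


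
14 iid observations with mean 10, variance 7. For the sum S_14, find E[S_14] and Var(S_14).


E[S_n] = n*mu = 14*10 = 140
Var(S_n) = n*sigma^2 = 14*7 = 98

E[S_14]=140, Var(S_14)=98


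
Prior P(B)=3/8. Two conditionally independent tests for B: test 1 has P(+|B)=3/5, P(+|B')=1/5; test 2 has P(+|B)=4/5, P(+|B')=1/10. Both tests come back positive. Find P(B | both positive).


After test 1: P(+) = 3/5*3/8 + 1/5*5/8 = 7/20
P(B|+) = (9/40)/(7/20) = 9/14
After test 2 (use post1 as new prior): P(+) = 4/5*9/14 + 1/10*5/14 = 11/20
P(B|+,+) = (18/35)/(11/20) = 72/77

72/77


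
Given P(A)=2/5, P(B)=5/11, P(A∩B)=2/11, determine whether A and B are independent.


P(A)*P(B) = 2/5*5/11 = 2/11
P(A∩B) = 2/11, which equals P(A)P(B), so independent

Yes, A and B are independent


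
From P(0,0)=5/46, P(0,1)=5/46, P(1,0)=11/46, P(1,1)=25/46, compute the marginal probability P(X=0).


P(X=0) = P(0,0)+P(0,1) = 5/46 + 5/46 = 10/46 = 5/23

5/23


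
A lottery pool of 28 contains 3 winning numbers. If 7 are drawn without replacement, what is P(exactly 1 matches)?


P(X=1) = C(3,1)*C(25,6) / C(28,7)
= 3*177100 / 1184040
= 531300/1184040 = 35/78

35/78


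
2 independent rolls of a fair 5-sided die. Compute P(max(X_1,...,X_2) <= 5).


P(max <= 5) = P(all X_i <= 5) = (P(X_1 <= 5))^2
= (5/5)^2 = 1^2 = 1

1


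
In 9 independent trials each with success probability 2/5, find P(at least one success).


P(at least one) = 1 - P(none)
P(none) = (1 - 2/5)^9 = (3/5)^9 = 19683/1953125
P(at least one) = 1 - 19683/1953125 = 1933442/1953125

1933442/1953125


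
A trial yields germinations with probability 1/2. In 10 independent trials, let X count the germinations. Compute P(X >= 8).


P(X>=8) = P(X=8) + P(X=9) + P(X=10)
= 45/1024 + 5/512 + 1/1024
= 7/128

7/128


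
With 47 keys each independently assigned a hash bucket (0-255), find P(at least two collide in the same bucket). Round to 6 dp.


P(all different) = prod((256-i)/256 for i=0..46) = 0.011060
P(at least one match) = 1 - 0.011060 = 0.988940

0.988940


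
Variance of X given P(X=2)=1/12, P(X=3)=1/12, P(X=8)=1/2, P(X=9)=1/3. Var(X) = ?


E[X] = 89/12, E[X^2] = 721/12
Var(X) = E[X^2] - (E[X])^2 = 721/12 - (89/12)^2 = 731/144

731/144


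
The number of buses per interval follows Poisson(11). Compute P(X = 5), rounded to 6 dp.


P(X=5) = e^(-11) * 11^5 / 5!
≈ 0.00001670170079 * 161051 / 120
≈ 0.022415

0.022415


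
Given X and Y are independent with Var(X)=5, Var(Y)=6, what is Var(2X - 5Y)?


Independence => Cov(X,Y)=0
Var(2X - 5Y) = 2^2*Var(X) + (-5)^2*Var(Y)
= 4*5 + 25*6 = 170

170


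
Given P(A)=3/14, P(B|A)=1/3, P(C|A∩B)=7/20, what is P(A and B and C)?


P(A∩B∩C) = P(A) * P(B|A) * P(C|A∩B)
= 3/14 * 1/3 * 7/20
= 1/14 * 7/20 = 1/40

1/40


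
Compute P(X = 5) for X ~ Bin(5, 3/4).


P(X=5) = C(5,5) * p^5 * (1-p)^0
= 1 * 243/1024 * 1
= 243/1024

243/1024


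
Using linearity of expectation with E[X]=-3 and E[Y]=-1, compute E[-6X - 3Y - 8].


E[-6X - 3Y - 8] = -6*E[X] - 3*E[Y] - 8
= (-6)*(-3) + (-3)*(-1) + (-8)
= 18 + 3 - 8 = 13

13


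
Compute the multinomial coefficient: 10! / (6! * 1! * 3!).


10! = 3628800
Denominator: 6!=720 * 1!=1 * 3!=6
Coefficient = 3628800 / 4320 = 840

840


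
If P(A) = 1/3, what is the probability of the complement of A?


P(A') = 1 - P(A) = 1 - 1/3 = 2/3

2/3


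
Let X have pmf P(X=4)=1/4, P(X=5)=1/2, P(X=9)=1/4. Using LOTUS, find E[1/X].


E[1/X] = sum(g(x)*P(x))
= 1/4*1/4 + 1/5*1/2 + 1/9*1/4
= 137/720

137/720


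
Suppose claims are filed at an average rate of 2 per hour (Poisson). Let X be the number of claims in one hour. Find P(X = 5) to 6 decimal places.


P(X=5) = e^(-2) * 2^5 / 5!
≈ 0.1353352832 * 32 / 120
≈ 0.036089

0.036089


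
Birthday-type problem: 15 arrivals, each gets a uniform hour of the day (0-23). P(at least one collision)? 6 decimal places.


P(all different) = prod((24-i)/24 for i=0..14) = 0.003387
P(at least one match) = 1 - 0.003387 = 0.996613

0.996613


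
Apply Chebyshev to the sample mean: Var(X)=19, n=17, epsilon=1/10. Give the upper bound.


Var(Xbar) = Var(X)/n = 19/17
Chebyshev: P(|Xbar-mu| >= 1/10) <= Var(Xbar)/(1/10)^2 = (19/17)/(1/100) = 1900/17
Bound exceeds 1, so trivial bound: 1

1


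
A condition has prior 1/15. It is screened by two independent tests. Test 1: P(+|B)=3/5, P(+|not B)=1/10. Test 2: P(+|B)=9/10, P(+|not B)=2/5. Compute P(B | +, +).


After test 1: P(+) = 3/5*1/15 + 1/10*14/15 = 2/15
P(B|+) = (1/25)/(2/15) = 3/10
After test 2 (use post1 as new prior): P(+) = 9/10*3/10 + 2/5*7/10 = 11/20
P(B|+,+) = (27/100)/(11/20) = 27/55

27/55


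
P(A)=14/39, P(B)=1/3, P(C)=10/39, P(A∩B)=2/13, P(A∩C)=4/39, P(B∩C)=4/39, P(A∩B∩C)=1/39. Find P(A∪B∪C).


P(A∪B∪C) = P(A)+P(B)+P(C) - P(AB)-P(AC)-P(BC) + P(ABC)
= 14/39+1/3+10/39 - 2/13-4/39-4/39 + 1/39
= 8/13

8/13


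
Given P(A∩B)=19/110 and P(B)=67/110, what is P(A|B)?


P(A|B) = P(A∩B)/P(B) = (19/110)/(67/110) = 19/67

19/67


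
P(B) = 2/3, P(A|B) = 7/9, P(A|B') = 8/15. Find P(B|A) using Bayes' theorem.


P(A) = P(A|B)P(B) + P(A|B')P(B') = 7/9*2/3 + 8/15*1/3 = 94/135
P(B|A) = P(A|B)P(B)/P(A) = (14/27)/(94/135) = 35/47

35/47


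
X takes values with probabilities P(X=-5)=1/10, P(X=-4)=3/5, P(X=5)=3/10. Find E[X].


E[X] = sum(x * P(x))
= -5*1/10 - 4*3/5 + 5*3/10
= -7/5

-7/5


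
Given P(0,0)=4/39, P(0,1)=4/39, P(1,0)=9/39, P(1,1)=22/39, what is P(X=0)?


P(X=0) = P(0,0)+P(0,1) = 4/39 + 4/39 = 8/39

8/39


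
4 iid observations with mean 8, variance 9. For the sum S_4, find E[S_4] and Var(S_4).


E[S_n] = n*mu = 4*8 = 32
Var(S_n) = n*sigma^2 = 4*9 = 36

E[S_4]=32, Var(S_4)=36


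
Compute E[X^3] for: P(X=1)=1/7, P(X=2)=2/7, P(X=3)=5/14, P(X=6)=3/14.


E[X^3] = sum(x^3 * P(x))
= 1*1/7 + 8*2/7 + 27*5/14 + 216*3/14
= 817/14

817/14


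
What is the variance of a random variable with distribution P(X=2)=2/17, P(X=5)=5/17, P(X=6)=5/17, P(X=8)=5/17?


E[X] = 99/17, E[X^2] = 633/17
Var(X) = E[X^2] - (E[X])^2 = 633/17 - (99/17)^2 = 960/289

960/289


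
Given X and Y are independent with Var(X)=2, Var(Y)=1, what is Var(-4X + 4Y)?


Independence => Cov(X,Y)=0
Var(-4X + 4Y) = (-4)^2*Var(X) + 4^2*Var(Y)
= 16*2 + 16*1 = 48

48


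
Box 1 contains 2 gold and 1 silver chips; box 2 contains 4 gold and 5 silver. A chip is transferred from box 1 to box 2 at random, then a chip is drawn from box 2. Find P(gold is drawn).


P(transfer gold) = 2/3; P(transfer silver) = 1/3
If gold transferred: Urn II has 5 gold of 10, so P(gold|gold moved) = 1/2
If silver transferred: Urn II has 4 gold of 10, so P(gold|silver moved) = 2/5
By total probability: P(gold) = 2/3*1/2 + 1/3*2/5 = 7/15

7/15


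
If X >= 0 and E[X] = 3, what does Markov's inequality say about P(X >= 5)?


Markov: P(X >= a) <= E[X]/a
P(X >= 5) <= 3/5

3/5


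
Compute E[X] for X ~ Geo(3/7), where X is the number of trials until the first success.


For geometric (trials until first success), E[X] = 1/p = 1/(3/7) = 7/3

7/3


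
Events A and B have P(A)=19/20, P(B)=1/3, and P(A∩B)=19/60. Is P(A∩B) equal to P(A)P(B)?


P(A)*P(B) = 19/20*1/3 = 19/60
P(A∩B) = 19/60, which equals P(A)P(B), so independent

Yes, A and B are independent


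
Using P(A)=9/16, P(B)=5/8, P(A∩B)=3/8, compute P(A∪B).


P(A∪B) = P(A) + P(B) - P(A∩B)
= 9/16 + 5/8 - 3/8 = 13/16

13/16


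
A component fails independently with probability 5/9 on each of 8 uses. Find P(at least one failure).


P(at least one) = 1 - P(none)
P(none) = (1 - 5/9)^8 = (4/9)^8 = 65536/43046721
P(at least one) = 1 - 65536/43046721 = 42981185/43046721

42981185/43046721


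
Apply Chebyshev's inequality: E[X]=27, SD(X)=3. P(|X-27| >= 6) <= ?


k = 6/3 = 2
Chebyshev: P(|X-mu| >= k*sigma) <= 1/k^2 = 1/2^2 = 1/4

1/4


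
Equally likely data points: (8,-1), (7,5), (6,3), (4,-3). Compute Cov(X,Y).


E[X]=25/4, E[Y]=1, E[XY]=33/4
Cov(X,Y) = E[XY] - E[X]E[Y] = 33/4 - 25/4*1 = 2

2


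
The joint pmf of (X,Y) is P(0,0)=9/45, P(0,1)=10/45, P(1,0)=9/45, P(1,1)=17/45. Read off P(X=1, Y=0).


Read from table: P(X=1, Y=0) = 9/45 = 1/5

1/5


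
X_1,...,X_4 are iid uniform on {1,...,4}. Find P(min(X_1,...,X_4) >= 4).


P(min >= 4) = P(all X_i >= 4) = (P(X_1 >= 4))^4
= (1/4)^4 = 1/256

1/256


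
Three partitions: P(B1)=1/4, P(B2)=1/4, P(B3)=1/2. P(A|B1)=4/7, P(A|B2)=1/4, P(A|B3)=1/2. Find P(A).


P(A) = P(A|B1)P(B1) + P(A|B2)P(B2) + P(A|B3)P(B3)
= 4/7*1/4 + 1/4*1/4 + 1/2*1/2
= 1/7 + 1/16 + 1/4 = 51/112

51/112


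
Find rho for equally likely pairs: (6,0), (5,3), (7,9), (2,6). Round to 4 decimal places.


Cov(X,Y) = 0.0000, Var(X) = 3.5000, Var(Y) = 11.2500
rho = Cov/(sqrt(VarX)*sqrt(VarY)) = 0.0000

0.0000


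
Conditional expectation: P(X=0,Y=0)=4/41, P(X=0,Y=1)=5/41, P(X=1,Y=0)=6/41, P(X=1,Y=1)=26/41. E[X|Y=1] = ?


P(Y=1) = 31/41
E[X|Y=1] = (0*5 + 1*26)/31 = 26/31

26/31


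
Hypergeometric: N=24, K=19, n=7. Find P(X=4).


P(X=4) = C(19,4)*C(5,3) / C(24,7)
= 3876*10 / 346104
= 38760/346104 = 85/759

85/759


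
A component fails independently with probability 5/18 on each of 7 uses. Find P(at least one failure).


P(at least one) = 1 - P(none)
P(none) = (1 - 5/18)^7 = (13/18)^7 = 62748517/612220032
P(at least one) = 1 - 62748517/612220032 = 549471515/612220032

549471515/612220032


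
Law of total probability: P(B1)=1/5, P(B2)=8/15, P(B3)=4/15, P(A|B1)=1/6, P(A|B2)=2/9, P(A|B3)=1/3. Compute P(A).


P(A) = P(A|B1)P(B1) + P(A|B2)P(B2) + P(A|B3)P(B3)
= 1/6*1/5 + 2/9*8/15 + 1/3*4/15
= 1/30 + 16/135 + 4/45 = 13/54

13/54


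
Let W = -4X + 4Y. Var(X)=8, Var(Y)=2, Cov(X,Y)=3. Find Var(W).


Var(-4X + 4Y) = (-4)^2*Var(X) + 4^2*Var(Y) + 2*(-4)*4*Cov(X,Y)
= 16*8 + 16*2 - 32*3
= 128 + 32 - 96 = 64

64


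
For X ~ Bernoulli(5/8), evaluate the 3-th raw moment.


For Bernoulli: X in {0,1}
E[X^3] = 0^3*(1-5/8) + 1^3*5/8 = 5/8

5/8


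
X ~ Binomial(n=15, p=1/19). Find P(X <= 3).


P(X<=3) = P(X=0) + P(X=1) + P(X=2) + P(X=3)
= 6746640616477458432/15181127029874798299 + 5622200513731215360/15181127029874798299 + 2186411310895472640/15181127029874798299 + 526358278548910080/15181127029874798299
= 15081610719653056512/15181127029874798299

15081610719653056512/15181127029874798299


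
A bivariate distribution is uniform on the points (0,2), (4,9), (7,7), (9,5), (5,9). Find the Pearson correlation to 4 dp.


Cov(X,Y) = 3.0000, Var(X) = 9.2000, Var(Y) = 7.0400
rho = Cov/(sqrt(VarX)*sqrt(VarY)) = 0.3728

0.3728


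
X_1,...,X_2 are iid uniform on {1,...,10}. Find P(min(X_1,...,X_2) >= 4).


P(min >= 4) = P(all X_i >= 4) = (P(X_1 >= 4))^2
= (7/10)^2 = 49/100

49/100


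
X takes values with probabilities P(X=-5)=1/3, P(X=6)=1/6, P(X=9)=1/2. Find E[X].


E[X] = sum(x * P(x))
= -5*1/3 + 6*1/6 + 9*1/2
= 23/6

23/6


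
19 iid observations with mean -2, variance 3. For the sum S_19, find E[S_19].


E[S_n] = n*E[X_1] = 19*-2 = -38

-38


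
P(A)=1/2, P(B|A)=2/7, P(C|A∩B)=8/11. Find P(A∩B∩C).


P(A∩B∩C) = P(A) * P(B|A) * P(C|A∩B)
= 1/2 * 2/7 * 8/11
= 1/7 * 8/11 = 8/77

8/77


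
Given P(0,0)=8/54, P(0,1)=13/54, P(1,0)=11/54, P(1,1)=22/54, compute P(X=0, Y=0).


Read from table: P(X=0, Y=0) = 8/54 = 4/27

4/27


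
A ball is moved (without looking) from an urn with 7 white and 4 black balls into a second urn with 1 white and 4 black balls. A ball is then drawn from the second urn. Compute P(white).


P(transfer white) = 7/11; P(transfer black) = 4/11
If white transferred: Urn II has 2 white of 6, so P(white|white moved) = 1/3
If black transferred: Urn II has 1 white of 6, so P(white|black moved) = 1/6
By total probability: P(white) = 7/11*1/3 + 4/11*1/6 = 3/11

3/11


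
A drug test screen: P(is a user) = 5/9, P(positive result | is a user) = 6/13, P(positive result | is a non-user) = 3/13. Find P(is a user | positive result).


P(A) = P(A|B)P(B) + P(A|B')P(B') = 6/13*5/9 + 3/13*4/9 = 14/39
P(B|A) = P(A|B)P(B)/P(A) = (10/39)/(14/39) = 5/7

5/7


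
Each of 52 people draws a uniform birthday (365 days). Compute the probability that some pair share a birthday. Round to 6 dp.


P(all different) = prod((365-i)/365 for i=0..51) = 0.021995
P(at least one match) = 1 - 0.021995 = 0.978005

0.978005


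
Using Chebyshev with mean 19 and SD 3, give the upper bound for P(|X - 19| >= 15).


k = 15/3 = 5
Chebyshev: P(|X-mu| >= k*sigma) <= 1/k^2 = 1/5^2 = 1/25

1/25


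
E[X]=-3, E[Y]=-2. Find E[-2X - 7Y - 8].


E[-2X - 7Y - 8] = -2*E[X] - 7*E[Y] - 8
= (-2)*(-3) + (-7)*(-2) + (-8)
= 6 + 14 - 8 = 12

12


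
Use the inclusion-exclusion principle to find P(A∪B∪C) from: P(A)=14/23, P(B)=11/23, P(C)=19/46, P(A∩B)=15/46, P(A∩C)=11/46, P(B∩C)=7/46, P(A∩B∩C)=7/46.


P(A∪B∪C) = P(A)+P(B)+P(C) - P(AB)-P(AC)-P(BC) + P(ABC)
= 14/23+11/23+19/46 - 15/46-11/46-7/46 + 7/46
= 43/46

43/46


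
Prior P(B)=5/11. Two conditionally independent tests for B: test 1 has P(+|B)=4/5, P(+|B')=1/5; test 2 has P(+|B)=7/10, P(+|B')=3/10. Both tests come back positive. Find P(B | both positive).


After test 1: P(+) = 4/5*5/11 + 1/5*6/11 = 26/55
P(B|+) = (4/11)/(26/55) = 10/13
After test 2 (use post1 as new prior): P(+) = 7/10*10/13 + 3/10*3/13 = 79/130
P(B|+,+) = (7/13)/(79/130) = 70/79

70/79


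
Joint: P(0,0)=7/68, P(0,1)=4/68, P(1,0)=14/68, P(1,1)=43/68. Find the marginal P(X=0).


P(X=0) = P(0,0)+P(0,1) = 7/68 + 4/68 = 11/68

11/68


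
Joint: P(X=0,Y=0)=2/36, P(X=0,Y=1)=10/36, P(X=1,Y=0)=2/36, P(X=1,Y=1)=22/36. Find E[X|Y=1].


P(Y=1) = 32/36
E[X|Y=1] = (0*10 + 1*22)/32 = 22/32 = 11/16

11/16


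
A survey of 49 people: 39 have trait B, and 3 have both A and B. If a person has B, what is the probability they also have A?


P(A|B) = P(A∩B)/P(B) = (3/49)/(39/49) = 3/39 = 1/13

1/13


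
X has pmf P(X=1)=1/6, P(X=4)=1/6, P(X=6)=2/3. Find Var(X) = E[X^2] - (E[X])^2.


E[X] = 29/6, E[X^2] = 161/6
Var(X) = E[X^2] - (E[X])^2 = 161/6 - (29/6)^2 = 125/36

125/36


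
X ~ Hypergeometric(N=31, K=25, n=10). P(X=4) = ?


P(X=4) = C(25,4)*C(6,6) / C(31,10)
= 12650*1 / 44352165
= 12650/44352165 = 10/35061

10/35061


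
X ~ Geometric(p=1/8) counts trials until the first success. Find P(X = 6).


P(X=6) = (1-p)^5 * p = (7/8)^5 * 1/8
= 16807/32768 * 1/8 = 16807/262144

16807/262144


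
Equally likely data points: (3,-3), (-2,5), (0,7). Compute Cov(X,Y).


E[X]=1/3, E[Y]=3, E[XY]=-19/3
Cov(X,Y) = E[XY] - E[X]E[Y] = -19/3 - 1/3*3 = -22/3

-22/3


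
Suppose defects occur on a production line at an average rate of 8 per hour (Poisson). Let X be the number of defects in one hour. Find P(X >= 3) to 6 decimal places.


P(X>=3) = 1 - P(X<=2) = 1 - (e^(-8)*8^0/0! + e^(-8)*8^1/1! + e^(-8)*8^2/2!)
≈ 1 - (0.0003354626 + 0.0026837010 + 0.0107348041)
= 1 - 0.0137539677 = 0.9862460323
≈ 0.986246

0.986246


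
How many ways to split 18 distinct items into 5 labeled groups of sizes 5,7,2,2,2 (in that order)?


18! = 6402373705728000
Denominator: 5!=120 * 7!=5040 * 2!=2 * 2!=2 * 2!=2
Coefficient = 6402373705728000 / 4838400 = 1323241920

1323241920


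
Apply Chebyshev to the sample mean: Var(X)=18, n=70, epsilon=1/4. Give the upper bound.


Var(Xbar) = Var(X)/n = 18/70
Chebyshev: P(|Xbar-mu| >= 1/4) <= Var(Xbar)/(1/4)^2 = (9/35)/(1/16) = 144/35
Bound exceeds 1, so trivial bound: 1

1


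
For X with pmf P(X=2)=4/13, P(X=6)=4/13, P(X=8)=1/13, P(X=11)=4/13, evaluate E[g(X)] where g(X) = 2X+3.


E[2X+3] = sum(g(x)*P(x))
= 7*4/13 + 15*4/13 + 19*1/13 + 25*4/13
= 207/13

207/13


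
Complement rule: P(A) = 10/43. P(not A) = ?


P(A') = 1 - P(A) = 1 - 10/43 = 33/43

33/43


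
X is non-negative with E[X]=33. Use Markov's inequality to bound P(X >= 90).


Markov: P(X >= a) <= E[X]/a
P(X >= 90) <= 33/90 = 11/30

11/30


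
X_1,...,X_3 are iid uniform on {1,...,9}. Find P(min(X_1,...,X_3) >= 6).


P(min >= 6) = P(all X_i >= 6) = (P(X_1 >= 6))^3
= (4/9)^3 = 64/729

64/729


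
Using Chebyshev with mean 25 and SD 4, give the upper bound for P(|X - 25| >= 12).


k = 12/4 = 3
Chebyshev: P(|X-mu| >= k*sigma) <= 1/k^2 = 1/3^2 = 1/9

1/9


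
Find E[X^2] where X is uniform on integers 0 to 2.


E[X^2] = (1/3) * sum(x^2 for x=0..2)
= 5/3

5/3


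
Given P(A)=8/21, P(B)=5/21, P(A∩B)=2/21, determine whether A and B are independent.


P(A)*P(B) = 8/21*5/21 = 40/441
P(A∩B) = 2/21 != 40/441, so not independent

No, A and B are not independent


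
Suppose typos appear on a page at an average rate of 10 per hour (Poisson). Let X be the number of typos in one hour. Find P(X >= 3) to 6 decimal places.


P(X>=3) = 1 - P(X<=2) = 1 - (e^(-10)*10^0/0! + e^(-10)*10^1/1! + e^(-10)*10^2/2!)
≈ 1 - (0.0000453999 + 0.0004539993 + 0.0022699965)
= 1 - 0.0027693957 = 0.9972306043
≈ 0.997231

0.997231


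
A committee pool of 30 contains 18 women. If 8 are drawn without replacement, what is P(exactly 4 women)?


P(X=4) = C(18,4)*C(12,4) / C(30,8)
= 3060*495 / 5852925
= 1514700/5852925 = 2244/8671

2244/8671


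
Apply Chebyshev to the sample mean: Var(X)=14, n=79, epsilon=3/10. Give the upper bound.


Var(Xbar) = Var(X)/n = 14/79
Chebyshev: P(|Xbar-mu| >= 3/10) <= Var(Xbar)/(3/10)^2 = (14/79)/(9/100) = 1400/711
Bound exceeds 1, so trivial bound: 1

1


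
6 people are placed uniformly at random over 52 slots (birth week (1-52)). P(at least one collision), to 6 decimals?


P(all different) = prod((52-i)/52 for i=0..5) = 0.741410
P(at least one match) = 1 - 0.741410 = 0.258590

0.258590


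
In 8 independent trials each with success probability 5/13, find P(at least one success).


P(at least one) = 1 - P(none)
P(none) = (1 - 5/13)^8 = (8/13)^8 = 16777216/815730721
P(at least one) = 1 - 16777216/815730721 = 798953505/815730721

798953505/815730721


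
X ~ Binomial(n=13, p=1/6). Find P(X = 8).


P(X=8) = C(13,8) * p^8 * (1-p)^5
= 1287 * 1/1679616 * 3125/7776
= 446875/1451188224

446875/1451188224


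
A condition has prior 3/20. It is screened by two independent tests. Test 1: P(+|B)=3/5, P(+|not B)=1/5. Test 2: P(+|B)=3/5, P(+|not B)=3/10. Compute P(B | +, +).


After test 1: P(+) = 3/5*3/20 + 1/5*17/20 = 13/50
P(B|+) = (9/100)/(13/50) = 9/26
After test 2 (use post1 as new prior): P(+) = 3/5*9/26 + 3/10*17/26 = 21/52
P(B|+,+) = (27/130)/(21/52) = 18/35

18/35


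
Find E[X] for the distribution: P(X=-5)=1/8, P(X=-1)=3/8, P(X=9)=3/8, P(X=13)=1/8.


E[X] = sum(x * P(x))
= -5*1/8 - 1*3/8 + 9*3/8 + 13*1/8
= 4

4


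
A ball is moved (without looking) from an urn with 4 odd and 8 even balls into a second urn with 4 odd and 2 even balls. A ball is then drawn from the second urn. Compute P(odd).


P(transfer odd) = 4/12 = 1/3; P(transfer even) = 2/3
If odd transferred: Urn II has 5 odd of 7, so P(odd|odd moved) = 5/7
If even transferred: Urn II has 4 odd of 7, so P(odd|even moved) = 4/7
By total probability: P(odd) = 1/3*5/7 + 2/3*4/7 = 13/21

13/21


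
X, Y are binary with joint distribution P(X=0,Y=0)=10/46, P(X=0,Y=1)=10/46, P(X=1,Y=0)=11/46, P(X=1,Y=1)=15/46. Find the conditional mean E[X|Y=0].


P(Y=0) = 21/46
E[X|Y=0] = (0*10 + 1*11)/21 = 11/21

11/21


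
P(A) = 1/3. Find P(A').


P(A') = 1 - P(A) = 1 - 1/3 = 2/3

2/3


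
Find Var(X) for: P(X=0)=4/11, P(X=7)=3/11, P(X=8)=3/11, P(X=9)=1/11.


E[X] = 54/11, E[X^2] = 420/11
Var(X) = E[X^2] - (E[X])^2 = 420/11 - (54/11)^2 = 1704/121

1704/121


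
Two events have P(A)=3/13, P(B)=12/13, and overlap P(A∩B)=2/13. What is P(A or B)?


P(A∪B) = P(A) + P(B) - P(A∩B)
= 3/13 + 12/13 - 2/13 = 1

1


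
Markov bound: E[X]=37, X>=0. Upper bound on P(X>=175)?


Markov: P(X >= a) <= E[X]/a
P(X >= 175) <= 37/175

37/175


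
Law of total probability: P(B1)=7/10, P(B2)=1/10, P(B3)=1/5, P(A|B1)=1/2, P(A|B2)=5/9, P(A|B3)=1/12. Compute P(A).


P(A) = P(A|B1)P(B1) + P(A|B2)P(B2) + P(A|B3)P(B3)
= 1/2*7/10 + 5/9*1/10 + 1/12*1/5
= 7/20 + 1/18 + 1/60 = 19/45

19/45


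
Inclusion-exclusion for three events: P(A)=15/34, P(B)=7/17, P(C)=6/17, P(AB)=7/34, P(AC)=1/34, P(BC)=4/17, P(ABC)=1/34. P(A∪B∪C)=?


P(A∪B∪C) = P(A)+P(B)+P(C) - P(AB)-P(AC)-P(BC) + P(ABC)
= 15/34+7/17+6/17 - 7/34-1/34-4/17 + 1/34
= 13/17

13/17


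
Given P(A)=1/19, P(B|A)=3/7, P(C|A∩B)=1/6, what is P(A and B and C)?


P(A∩B∩C) = P(A) * P(B|A) * P(C|A∩B)
= 1/19 * 3/7 * 1/6
= 3/133 * 1/6 = 1/266

1/266


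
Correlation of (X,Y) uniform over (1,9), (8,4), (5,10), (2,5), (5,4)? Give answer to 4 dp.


Cov(X,Y) = -2.6800, Var(X) = 6.1600, Var(Y) = 6.6400
rho = Cov/(sqrt(VarX)*sqrt(VarY)) = -0.4190

-0.4190


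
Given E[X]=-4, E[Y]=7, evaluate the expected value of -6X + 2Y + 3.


E[-6X + 2Y + 3] = -6*E[X] + 2*E[Y] + 3
= (-6)*(-4) + (2)*(7) + (3)
= 24 + 14 + 3 = 41

41


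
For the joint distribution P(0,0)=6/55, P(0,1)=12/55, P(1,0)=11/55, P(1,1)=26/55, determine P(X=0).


P(X=0) = P(0,0)+P(0,1) = 6/55 + 12/55 = 18/55

18/55


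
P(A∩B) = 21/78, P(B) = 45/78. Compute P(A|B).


P(A|B) = P(A∩B)/P(B) = (21/78)/(45/78) = 21/45 = 7/15

7/15


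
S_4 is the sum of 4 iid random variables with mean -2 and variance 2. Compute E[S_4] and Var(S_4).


E[S_n] = n*mu = 4*-2 = -8
Var(S_n) = n*sigma^2 = 4*2 = 8

E[S_4]=-8, Var(S_4)=8


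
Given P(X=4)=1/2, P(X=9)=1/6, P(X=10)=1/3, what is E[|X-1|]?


E[|X-1|] = sum(g(x)*P(x))
= 3*1/2 + 8*1/6 + 9*1/3
= 35/6

35/6


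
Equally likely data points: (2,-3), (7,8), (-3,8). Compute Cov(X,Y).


E[X]=2, E[Y]=13/3, E[XY]=26/3
Cov(X,Y) = E[XY] - E[X]E[Y] = 26/3 - 2*13/3 = 0

0


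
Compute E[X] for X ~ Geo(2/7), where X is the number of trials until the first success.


For geometric (trials until first success), E[X] = 1/p = 1/(2/7) = 7/2

7/2


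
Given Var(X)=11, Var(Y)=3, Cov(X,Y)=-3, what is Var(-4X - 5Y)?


Var(-4X - 5Y) = (-4)^2*Var(X) + (-5)^2*Var(Y) + 2*(-4)*(-5)*Cov(X,Y)
= 16*11 + 25*3 + 40*(-3)
= 176 + 75 - 120 = 131

131


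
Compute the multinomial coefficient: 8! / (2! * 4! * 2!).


8! = 40320
Denominator: 2!=2 * 4!=24 * 2!=2
Coefficient = 40320 / 96 = 420

420


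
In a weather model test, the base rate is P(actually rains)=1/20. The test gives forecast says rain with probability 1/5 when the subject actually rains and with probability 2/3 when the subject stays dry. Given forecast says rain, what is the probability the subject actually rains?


P(A) = P(A|B)P(B) + P(A|B')P(B') = 1/5*1/20 + 2/3*19/20 = 193/300
P(B|A) = P(A|B)P(B)/P(A) = (1/100)/(193/300) = 3/193

3/193


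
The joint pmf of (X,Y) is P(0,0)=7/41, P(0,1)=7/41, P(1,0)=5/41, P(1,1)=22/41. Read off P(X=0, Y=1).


Read from table: P(X=0, Y=1) = 7/41

7/41


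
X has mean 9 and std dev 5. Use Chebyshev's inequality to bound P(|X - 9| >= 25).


k = 25/5 = 5
Chebyshev: P(|X-mu| >= k*sigma) <= 1/k^2 = 1/5^2 = 1/25

1/25


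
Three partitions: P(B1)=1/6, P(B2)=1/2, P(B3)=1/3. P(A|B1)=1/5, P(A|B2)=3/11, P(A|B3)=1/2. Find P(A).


P(A) = P(A|B1)P(B1) + P(A|B2)P(B2) + P(A|B3)P(B3)
= 1/5*1/6 + 3/11*1/2 + 1/2*1/3
= 1/30 + 3/22 + 1/6 = 37/110

37/110


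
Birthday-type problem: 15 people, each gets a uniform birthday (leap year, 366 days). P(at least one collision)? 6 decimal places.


P(all different) = prod((366-i)/366 for i=0..14) = 0.747702
P(at least one match) = 1 - 0.747702 = 0.252298

0.252298


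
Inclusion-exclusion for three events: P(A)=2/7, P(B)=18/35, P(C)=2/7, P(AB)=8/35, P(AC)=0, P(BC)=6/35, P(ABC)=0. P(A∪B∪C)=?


P(A∪B∪C) = P(A)+P(B)+P(C) - P(AB)-P(AC)-P(BC) + P(ABC)
= 2/7+18/35+2/7 - 8/35-0-6/35 + 0
= 24/35

24/35


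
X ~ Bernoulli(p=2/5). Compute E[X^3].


For Bernoulli: X in {0,1}
E[X^3] = 0^3*(1-2/5) + 1^3*2/5 = 2/5

2/5


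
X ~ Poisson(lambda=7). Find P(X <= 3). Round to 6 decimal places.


P(X<=3) = e^(-7)*7^0/0! + e^(-7)*7^1/1! + e^(-7)*7^2/2! + e^(-7)*7^3/3!
≈ 0.0009118820 + 0.0063831738 + 0.0223411082 + 0.0521292524
= 0.0817654164
≈ 0.081765

0.081765


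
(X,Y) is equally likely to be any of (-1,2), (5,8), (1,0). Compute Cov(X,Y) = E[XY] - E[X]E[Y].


E[X]=5/3, E[Y]=10/3, E[XY]=38/3
Cov(X,Y) = E[XY] - E[X]E[Y] = 38/3 - 5/3*10/3 = 64/9

64/9


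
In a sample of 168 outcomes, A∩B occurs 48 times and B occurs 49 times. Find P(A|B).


P(A|B) = P(A∩B)/P(B) = (48/168)/(49/168) = 48/49

48/49


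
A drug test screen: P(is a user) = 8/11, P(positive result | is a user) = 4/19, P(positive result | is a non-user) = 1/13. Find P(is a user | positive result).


P(A) = P(A|B)P(B) + P(A|B')P(B') = 4/19*8/11 + 1/13*3/11 = 43/247
P(B|A) = P(A|B)P(B)/P(A) = (32/209)/(43/247) = 416/473

416/473


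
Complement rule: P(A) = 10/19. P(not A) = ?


P(A') = 1 - P(A) = 1 - 10/19 = 9/19

9/19


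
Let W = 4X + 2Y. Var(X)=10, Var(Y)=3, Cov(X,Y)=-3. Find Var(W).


Var(4X + 2Y) = 4^2*Var(X) + 2^2*Var(Y) + 2*4*2*Cov(X,Y)
= 16*10 + 4*3 + 16*(-3)
= 160 + 12 - 48 = 124

124


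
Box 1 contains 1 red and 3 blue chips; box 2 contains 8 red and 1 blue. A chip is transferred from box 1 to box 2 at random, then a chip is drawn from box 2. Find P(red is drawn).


P(transfer red) = 1/4; P(transfer blue) = 3/4
If red transferred: Urn II has 9 red of 10, so P(red|red moved) = 9/10
If blue transferred: Urn II has 8 red of 10, so P(red|blue moved) = 4/5
By total probability: P(red) = 1/4*9/10 + 3/4*4/5 = 33/40

33/40


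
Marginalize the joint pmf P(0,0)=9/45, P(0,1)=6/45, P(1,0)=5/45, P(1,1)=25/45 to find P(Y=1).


P(Y=1) = P(0,1)+P(1,1) = 6/45 + 25/45 = 31/45

31/45


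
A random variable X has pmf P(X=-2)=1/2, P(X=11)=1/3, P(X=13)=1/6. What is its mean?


E[X] = sum(x * P(x))
= -2*1/2 + 11*1/3 + 13*1/6
= 29/6

29/6


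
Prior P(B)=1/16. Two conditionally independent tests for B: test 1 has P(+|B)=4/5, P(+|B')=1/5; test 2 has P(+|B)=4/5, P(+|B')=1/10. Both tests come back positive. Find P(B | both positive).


After test 1: P(+) = 4/5*1/16 + 1/5*15/16 = 19/80
P(B|+) = (1/20)/(19/80) = 4/19
After test 2 (use post1 as new prior): P(+) = 4/5*4/19 + 1/10*15/19 = 47/190
P(B|+,+) = (16/95)/(47/190) = 32/47

32/47


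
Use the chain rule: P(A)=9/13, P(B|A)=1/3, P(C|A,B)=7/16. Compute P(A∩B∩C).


P(A∩B∩C) = P(A) * P(B|A) * P(C|A∩B)
= 9/13 * 1/3 * 7/16
= 3/13 * 7/16 = 21/208

21/208


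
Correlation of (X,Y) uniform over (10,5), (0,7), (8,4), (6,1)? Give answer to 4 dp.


Cov(X,Y) = -3.5000, Var(X) = 14.0000, Var(Y) = 4.6875
rho = Cov/(sqrt(VarX)*sqrt(VarY)) = -0.4320

-0.4320


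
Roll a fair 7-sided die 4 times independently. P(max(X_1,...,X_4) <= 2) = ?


P(max <= 2) = P(all X_i <= 2) = (P(X_1 <= 2))^4
= (2/7)^4 = 16/2401

16/2401


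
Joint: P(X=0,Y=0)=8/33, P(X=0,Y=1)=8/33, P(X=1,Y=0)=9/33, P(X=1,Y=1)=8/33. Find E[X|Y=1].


P(Y=1) = 16/33
E[X|Y=1] = (0*8 + 1*8)/16 = 8/16 = 1/2

1/2


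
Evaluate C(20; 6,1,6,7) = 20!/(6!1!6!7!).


20! = 2432902008176640000
Denominator: 6!=720 * 1!=1 * 6!=720 * 7!=5040
Coefficient = 2432902008176640000 / 2612736000 = 931170240

931170240


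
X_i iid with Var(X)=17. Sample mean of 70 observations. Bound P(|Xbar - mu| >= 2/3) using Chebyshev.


Var(Xbar) = Var(X)/n = 17/70
Chebyshev: P(|Xbar-mu| >= 2/3) <= Var(Xbar)/(2/3)^2 = (17/70)/(4/9) = 153/280

153/280


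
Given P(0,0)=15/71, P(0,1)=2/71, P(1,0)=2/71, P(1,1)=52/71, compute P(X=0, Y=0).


Read from table: P(X=0, Y=0) = 15/71

15/71


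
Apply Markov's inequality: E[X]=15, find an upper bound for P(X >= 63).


Markov: P(X >= a) <= E[X]/a
P(X >= 63) <= 15/63 = 5/21

5/21


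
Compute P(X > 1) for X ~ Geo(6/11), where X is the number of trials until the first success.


P(X > 1) = P(first 1 trials all fail) = (1-p)^1 = (5/11)^1 = 5/11

5/11


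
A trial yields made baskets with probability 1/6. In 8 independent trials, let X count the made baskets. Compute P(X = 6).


P(X=6) = C(8,6) * p^6 * (1-p)^2
= 28 * 1/46656 * 25/36
= 175/419904

175/419904


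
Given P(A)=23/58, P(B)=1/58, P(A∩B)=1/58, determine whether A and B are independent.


P(A)*P(B) = 23/58*1/58 = 23/3364
P(A∩B) = 1/58 != 23/3364, so not independent

No, A and B are not independent


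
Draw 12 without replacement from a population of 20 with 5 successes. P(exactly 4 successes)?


P(X=4) = C(5,4)*C(15,8) / C(20,12)
= 5*6435 / 125970
= 32175/125970 = 165/646

165/646


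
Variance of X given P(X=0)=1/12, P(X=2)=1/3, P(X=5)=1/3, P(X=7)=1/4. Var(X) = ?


E[X] = 49/12, E[X^2] = 263/12
Var(X) = E[X^2] - (E[X])^2 = 263/12 - (49/12)^2 = 755/144

755/144


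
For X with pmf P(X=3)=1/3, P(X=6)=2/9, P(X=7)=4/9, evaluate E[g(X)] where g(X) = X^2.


E[X^2] = sum(g(x)*P(x))
= 9*1/3 + 36*2/9 + 49*4/9
= 295/9

295/9


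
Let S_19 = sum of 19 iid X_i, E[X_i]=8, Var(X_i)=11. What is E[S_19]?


E[S_n] = n*E[X_1] = 19*8 = 152

152


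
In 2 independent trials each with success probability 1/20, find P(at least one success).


P(at least one) = 1 - P(none)
P(none) = (1 - 1/20)^2 = (19/20)^2 = 361/400
P(at least one) = 1 - 361/400 = 39/400

39/400


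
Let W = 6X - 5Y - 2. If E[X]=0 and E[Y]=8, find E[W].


E[6X - 5Y - 2] = 6*E[X] - 5*E[Y] - 2
= (6)*(0) + (-5)*(8) + (-2)
= 0 - 40 - 2 = -42

-42


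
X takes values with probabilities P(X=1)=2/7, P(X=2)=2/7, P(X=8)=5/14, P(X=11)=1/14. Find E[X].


E[X] = sum(x * P(x))
= 1*2/7 + 2*2/7 + 8*5/14 + 11*1/14
= 9/2

9/2


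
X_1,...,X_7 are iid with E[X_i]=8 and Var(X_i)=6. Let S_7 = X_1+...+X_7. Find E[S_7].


E[S_n] = n*E[X_1] = 7*8 = 56

56


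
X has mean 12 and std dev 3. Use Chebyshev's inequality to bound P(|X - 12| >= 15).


k = 15/3 = 5
Chebyshev: P(|X-mu| >= k*sigma) <= 1/k^2 = 1/5^2 = 1/25

1/25


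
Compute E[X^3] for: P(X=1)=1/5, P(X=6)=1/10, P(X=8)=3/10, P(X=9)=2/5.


E[X^3] = sum(x^3 * P(x))
= 1*1/5 + 216*1/10 + 512*3/10 + 729*2/5
= 467

467


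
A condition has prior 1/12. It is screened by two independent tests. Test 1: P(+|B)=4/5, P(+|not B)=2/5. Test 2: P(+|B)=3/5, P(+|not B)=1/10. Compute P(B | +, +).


After test 1: P(+) = 4/5*1/12 + 2/5*11/12 = 13/30
P(B|+) = (1/15)/(13/30) = 2/13
After test 2 (use post1 as new prior): P(+) = 3/5*2/13 + 1/10*11/13 = 23/130
P(B|+,+) = (6/65)/(23/130) = 12/23

12/23


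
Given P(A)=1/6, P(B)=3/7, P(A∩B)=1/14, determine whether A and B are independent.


P(A)*P(B) = 1/6*3/7 = 1/14
P(A∩B) = 1/14, which equals P(A)P(B), so independent

Yes, A and B are independent


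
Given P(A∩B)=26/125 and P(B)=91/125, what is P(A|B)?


P(A|B) = P(A∩B)/P(B) = (26/125)/(91/125) = 26/91 = 2/7

2/7


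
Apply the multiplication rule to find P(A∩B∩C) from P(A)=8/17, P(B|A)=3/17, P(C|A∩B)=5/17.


P(A∩B∩C) = P(A) * P(B|A) * P(C|A∩B)
= 8/17 * 3/17 * 5/17
= 24/289 * 5/17 = 120/4913

120/4913


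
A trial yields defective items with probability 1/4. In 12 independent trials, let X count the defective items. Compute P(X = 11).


P(X=11) = C(12,11) * p^11 * (1-p)^1
= 12 * 1/4194304 * 3/4
= 9/4194304

9/4194304


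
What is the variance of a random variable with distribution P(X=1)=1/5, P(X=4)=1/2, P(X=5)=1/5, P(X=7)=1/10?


E[X] = 39/10, E[X^2] = 181/10
Var(X) = E[X^2] - (E[X])^2 = 181/10 - (39/10)^2 = 289/100

289/100


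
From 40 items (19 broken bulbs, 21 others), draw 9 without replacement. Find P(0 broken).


P(X=0) = C(19,0)*C(21,9) / C(40,9)
= 1*293930 / 273438880
= 293930/273438880 = 7/6512

7/6512


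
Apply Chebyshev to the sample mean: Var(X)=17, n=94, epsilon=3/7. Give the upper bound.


Var(Xbar) = Var(X)/n = 17/94
Chebyshev: P(|Xbar-mu| >= 3/7) <= Var(Xbar)/(3/7)^2 = (17/94)/(9/49) = 833/846

833/846


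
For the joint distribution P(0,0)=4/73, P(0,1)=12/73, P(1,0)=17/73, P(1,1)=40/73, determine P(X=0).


P(X=0) = P(0,0)+P(0,1) = 4/73 + 12/73 = 16/73

16/73


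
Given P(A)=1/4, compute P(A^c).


P(A') = 1 - P(A) = 1 - 1/4 = 3/4

3/4


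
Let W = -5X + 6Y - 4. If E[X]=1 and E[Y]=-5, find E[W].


E[-5X + 6Y - 4] = -5*E[X] + 6*E[Y] - 4
= (-5)*(1) + (6)*(-5) + (-4)
= -5 - 30 - 4 = -39

-39


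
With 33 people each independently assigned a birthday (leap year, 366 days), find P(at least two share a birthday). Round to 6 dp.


P(all different) = prod((366-i)/366 for i=0..32) = 0.225976
P(at least one match) = 1 - 0.225976 = 0.774024

0.774024


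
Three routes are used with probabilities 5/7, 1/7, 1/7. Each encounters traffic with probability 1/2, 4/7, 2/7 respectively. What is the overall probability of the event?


P(A) = P(A|B1)P(B1) + P(A|B2)P(B2) + P(A|B3)P(B3)
= 1/2*5/7 + 4/7*1/7 + 2/7*1/7
= 5/14 + 4/49 + 2/49 = 47/98

47/98


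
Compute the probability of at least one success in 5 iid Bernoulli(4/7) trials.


P(at least one) = 1 - P(none)
P(none) = (1 - 4/7)^5 = (3/7)^5 = 243/16807
P(at least one) = 1 - 243/16807 = 16564/16807

16564/16807


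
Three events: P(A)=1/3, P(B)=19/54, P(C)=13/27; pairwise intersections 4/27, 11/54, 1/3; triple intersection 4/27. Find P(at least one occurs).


P(A∪B∪C) = P(A)+P(B)+P(C) - P(AB)-P(AC)-P(BC) + P(ABC)
= 1/3+19/54+13/27 - 4/27-11/54-1/3 + 4/27
= 17/27

17/27


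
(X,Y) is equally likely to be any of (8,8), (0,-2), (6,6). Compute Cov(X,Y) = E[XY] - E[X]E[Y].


E[X]=14/3, E[Y]=4, E[XY]=100/3
Cov(X,Y) = E[XY] - E[X]E[Y] = 100/3 - 14/3*4 = 44/3

44/3


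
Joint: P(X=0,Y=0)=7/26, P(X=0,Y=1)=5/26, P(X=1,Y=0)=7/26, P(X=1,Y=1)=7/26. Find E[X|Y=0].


P(Y=0) = 14/26
E[X|Y=0] = (0*7 + 1*7)/14 = 7/14 = 1/2

1/2


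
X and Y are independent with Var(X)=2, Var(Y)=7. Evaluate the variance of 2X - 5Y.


Independence => Cov(X,Y)=0
Var(2X - 5Y) = 2^2*Var(X) + (-5)^2*Var(Y)
= 4*2 + 25*7 = 183

183


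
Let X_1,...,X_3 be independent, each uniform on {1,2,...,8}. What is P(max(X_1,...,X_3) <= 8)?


P(max <= 8) = P(all X_i <= 8) = (P(X_1 <= 8))^3
= (8/8)^3 = 1^3 = 1

1


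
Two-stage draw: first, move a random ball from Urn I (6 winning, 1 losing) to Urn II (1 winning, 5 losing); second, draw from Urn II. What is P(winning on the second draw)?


P(transfer winning) = 6/7; P(transfer losing) = 1/7
If winning transferred: Urn II has 2 winning of 7, so P(winning|winning moved) = 2/7
If losing transferred: Urn II has 1 winning of 7, so P(winning|losing moved) = 1/7
By total probability: P(winning) = 6/7*2/7 + 1/7*1/7 = 13/49

13/49


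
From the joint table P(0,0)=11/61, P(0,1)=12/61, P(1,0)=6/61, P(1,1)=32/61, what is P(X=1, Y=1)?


Read from table: P(X=1, Y=1) = 32/61

32/61


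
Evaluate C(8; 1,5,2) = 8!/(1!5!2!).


8! = 40320
Denominator: 1!=1 * 5!=120 * 2!=2
Coefficient = 40320 / 240 = 168

168


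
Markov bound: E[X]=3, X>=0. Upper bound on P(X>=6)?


Markov: P(X >= a) <= E[X]/a
P(X >= 6) <= 3/6 = 1/2

1/2


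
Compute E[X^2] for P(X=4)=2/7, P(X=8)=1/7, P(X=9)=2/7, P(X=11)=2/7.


E[X^2] = sum(g(x)*P(x))
= 16*2/7 + 64*1/7 + 81*2/7 + 121*2/7
= 500/7

500/7


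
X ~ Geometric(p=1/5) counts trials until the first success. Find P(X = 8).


P(X=8) = (1-p)^7 * p = (4/5)^7 * 1/5
= 16384/78125 * 1/5 = 16384/390625

16384/390625


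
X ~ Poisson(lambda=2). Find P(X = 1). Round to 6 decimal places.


P(X=1) = e^(-2) * 2^1 / 1!
≈ 0.1353352832 * 2 / 1
≈ 0.270671

0.270671


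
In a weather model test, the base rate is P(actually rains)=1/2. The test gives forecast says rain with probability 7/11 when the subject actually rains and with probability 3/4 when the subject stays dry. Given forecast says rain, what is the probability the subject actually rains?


P(A) = P(A|B)P(B) + P(A|B')P(B') = 7/11*1/2 + 3/4*1/2 = 61/88
P(B|A) = P(A|B)P(B)/P(A) = (7/22)/(61/88) = 28/61

28/61
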